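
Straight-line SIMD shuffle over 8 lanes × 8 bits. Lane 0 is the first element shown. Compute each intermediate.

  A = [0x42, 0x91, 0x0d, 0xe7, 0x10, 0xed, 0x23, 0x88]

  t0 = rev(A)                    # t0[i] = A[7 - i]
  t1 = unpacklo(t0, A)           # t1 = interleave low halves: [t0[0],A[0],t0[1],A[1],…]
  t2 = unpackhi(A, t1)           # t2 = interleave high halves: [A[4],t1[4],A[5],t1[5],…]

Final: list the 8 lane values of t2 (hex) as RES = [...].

RES = [0x10, 0xed, 0xed, 0x0d, 0x23, 0x10, 0x88, 0xe7]

→ t0 |88|23|ed|10|e7|0d|91|42|
→ t1 |88|42|23|91|ed|0d|10|e7|
→ t2 |10|ed|ed|0d|23|10|88|e7|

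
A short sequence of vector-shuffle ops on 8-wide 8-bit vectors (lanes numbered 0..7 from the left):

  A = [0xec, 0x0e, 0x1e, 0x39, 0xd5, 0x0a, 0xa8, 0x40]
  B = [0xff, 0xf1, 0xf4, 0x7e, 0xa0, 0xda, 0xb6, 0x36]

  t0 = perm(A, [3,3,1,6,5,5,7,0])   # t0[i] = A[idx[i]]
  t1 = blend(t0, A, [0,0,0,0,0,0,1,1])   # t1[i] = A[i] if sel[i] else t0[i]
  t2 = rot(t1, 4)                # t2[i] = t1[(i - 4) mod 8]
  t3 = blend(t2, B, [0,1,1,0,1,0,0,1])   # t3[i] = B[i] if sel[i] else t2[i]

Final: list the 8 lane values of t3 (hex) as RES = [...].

RES = [ 0x0a  0xf1  0xf4  0x40  0xa0  0x39  0x0e  0x36 ]

  t0: 39 39 0e a8 0a 0a 40 ec
  t1: 39 39 0e a8 0a 0a a8 40
  t2: 0a 0a a8 40 39 39 0e a8
  t3: 0a f1 f4 40 a0 39 0e 36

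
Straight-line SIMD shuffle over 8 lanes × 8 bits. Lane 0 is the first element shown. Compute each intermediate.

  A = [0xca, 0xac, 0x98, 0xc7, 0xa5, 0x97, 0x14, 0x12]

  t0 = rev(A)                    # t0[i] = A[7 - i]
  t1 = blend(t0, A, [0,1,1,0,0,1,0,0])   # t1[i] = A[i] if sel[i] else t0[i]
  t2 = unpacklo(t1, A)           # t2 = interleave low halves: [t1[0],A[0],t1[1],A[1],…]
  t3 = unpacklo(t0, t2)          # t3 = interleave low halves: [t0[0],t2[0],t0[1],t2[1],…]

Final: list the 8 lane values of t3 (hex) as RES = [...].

→ t0 |12|14|97|a5|c7|98|ac|ca|
→ t1 |12|ac|98|a5|c7|97|ac|ca|
→ t2 |12|ca|ac|ac|98|98|a5|c7|
→ t3 |12|12|14|ca|97|ac|a5|ac|

RES = [ 0x12  0x12  0x14  0xca  0x97  0xac  0xa5  0xac ]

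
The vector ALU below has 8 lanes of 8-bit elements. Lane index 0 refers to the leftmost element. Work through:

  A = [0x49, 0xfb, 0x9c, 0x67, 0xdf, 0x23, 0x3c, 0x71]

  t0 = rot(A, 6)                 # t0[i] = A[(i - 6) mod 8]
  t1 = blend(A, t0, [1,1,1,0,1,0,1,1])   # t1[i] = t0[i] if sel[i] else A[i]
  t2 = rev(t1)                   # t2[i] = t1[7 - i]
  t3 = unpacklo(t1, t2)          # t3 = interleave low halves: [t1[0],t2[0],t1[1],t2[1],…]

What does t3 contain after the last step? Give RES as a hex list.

RES = [ 0x9c  0xfb  0x67  0x49  0xdf  0x23  0x67  0x3c ]

  t0: 9c 67 df 23 3c 71 49 fb
  t1: 9c 67 df 67 3c 23 49 fb
  t2: fb 49 23 3c 67 df 67 9c
  t3: 9c fb 67 49 df 23 67 3c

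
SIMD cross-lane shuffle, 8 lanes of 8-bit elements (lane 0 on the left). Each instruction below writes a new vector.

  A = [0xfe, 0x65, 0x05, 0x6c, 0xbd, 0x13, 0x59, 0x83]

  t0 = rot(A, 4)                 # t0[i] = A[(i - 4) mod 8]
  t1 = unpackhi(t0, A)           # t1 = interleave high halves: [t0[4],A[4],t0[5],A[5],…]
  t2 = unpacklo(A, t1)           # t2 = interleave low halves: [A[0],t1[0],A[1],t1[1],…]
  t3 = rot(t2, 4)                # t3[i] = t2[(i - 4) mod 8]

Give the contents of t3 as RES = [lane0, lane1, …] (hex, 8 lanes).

RES = [0x05, 0x65, 0x6c, 0x13, 0xfe, 0xfe, 0x65, 0xbd]

→ t0 |bd|13|59|83|fe|65|05|6c|
→ t1 |fe|bd|65|13|05|59|6c|83|
→ t2 |fe|fe|65|bd|05|65|6c|13|
→ t3 |05|65|6c|13|fe|fe|65|bd|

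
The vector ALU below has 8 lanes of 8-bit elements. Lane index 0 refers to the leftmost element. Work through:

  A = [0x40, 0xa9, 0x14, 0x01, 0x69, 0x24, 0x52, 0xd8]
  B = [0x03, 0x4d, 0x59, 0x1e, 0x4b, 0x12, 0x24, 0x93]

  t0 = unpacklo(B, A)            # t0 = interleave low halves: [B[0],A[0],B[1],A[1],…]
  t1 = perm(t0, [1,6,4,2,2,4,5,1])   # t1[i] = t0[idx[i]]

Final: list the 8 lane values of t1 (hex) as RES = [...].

RES = [ 0x40  0x1e  0x59  0x4d  0x4d  0x59  0x14  0x40 ]

  t0: 03 40 4d a9 59 14 1e 01
  t1: 40 1e 59 4d 4d 59 14 40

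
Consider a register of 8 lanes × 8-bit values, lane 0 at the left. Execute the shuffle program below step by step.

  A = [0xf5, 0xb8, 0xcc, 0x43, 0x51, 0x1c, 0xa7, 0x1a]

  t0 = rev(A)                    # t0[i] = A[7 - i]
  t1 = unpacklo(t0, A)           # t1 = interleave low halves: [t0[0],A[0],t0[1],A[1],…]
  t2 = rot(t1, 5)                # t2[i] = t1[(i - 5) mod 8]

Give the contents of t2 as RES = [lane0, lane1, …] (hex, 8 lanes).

  t0: 1a a7 1c 51 43 cc b8 f5
  t1: 1a f5 a7 b8 1c cc 51 43
  t2: b8 1c cc 51 43 1a f5 a7

RES = [ 0xb8  0x1c  0xcc  0x51  0x43  0x1a  0xf5  0xa7 ]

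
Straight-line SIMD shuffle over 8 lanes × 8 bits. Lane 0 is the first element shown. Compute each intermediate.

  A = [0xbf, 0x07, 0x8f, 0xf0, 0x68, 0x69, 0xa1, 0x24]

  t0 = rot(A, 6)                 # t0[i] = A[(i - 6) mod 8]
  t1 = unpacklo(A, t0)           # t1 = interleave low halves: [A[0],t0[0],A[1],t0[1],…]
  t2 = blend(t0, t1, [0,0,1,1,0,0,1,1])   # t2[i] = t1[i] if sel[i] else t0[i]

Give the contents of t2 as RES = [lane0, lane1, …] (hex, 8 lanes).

RES = [0x8f, 0xf0, 0x07, 0xf0, 0xa1, 0x24, 0xf0, 0x69]

  t0: 8f f0 68 69 a1 24 bf 07
  t1: bf 8f 07 f0 8f 68 f0 69
  t2: 8f f0 07 f0 a1 24 f0 69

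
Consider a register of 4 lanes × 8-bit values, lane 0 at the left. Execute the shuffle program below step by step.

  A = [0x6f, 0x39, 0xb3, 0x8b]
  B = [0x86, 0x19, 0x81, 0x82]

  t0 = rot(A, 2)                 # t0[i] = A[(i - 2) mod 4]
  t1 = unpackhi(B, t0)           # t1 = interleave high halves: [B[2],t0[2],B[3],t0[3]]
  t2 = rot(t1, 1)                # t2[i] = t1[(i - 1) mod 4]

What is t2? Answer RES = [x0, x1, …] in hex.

  t0: b3 8b 6f 39
  t1: 81 6f 82 39
  t2: 39 81 6f 82

RES = [ 0x39  0x81  0x6f  0x82 ]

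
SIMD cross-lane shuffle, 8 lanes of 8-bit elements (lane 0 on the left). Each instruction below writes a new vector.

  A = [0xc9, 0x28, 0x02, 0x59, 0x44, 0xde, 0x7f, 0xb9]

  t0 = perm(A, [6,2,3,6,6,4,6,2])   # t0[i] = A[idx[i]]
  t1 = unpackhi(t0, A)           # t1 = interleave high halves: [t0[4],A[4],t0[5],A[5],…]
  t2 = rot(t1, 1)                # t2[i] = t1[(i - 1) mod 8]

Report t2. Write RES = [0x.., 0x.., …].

RES = [ 0xb9  0x7f  0x44  0x44  0xde  0x7f  0x7f  0x02 ]

→ t0 |7f|02|59|7f|7f|44|7f|02|
→ t1 |7f|44|44|de|7f|7f|02|b9|
→ t2 |b9|7f|44|44|de|7f|7f|02|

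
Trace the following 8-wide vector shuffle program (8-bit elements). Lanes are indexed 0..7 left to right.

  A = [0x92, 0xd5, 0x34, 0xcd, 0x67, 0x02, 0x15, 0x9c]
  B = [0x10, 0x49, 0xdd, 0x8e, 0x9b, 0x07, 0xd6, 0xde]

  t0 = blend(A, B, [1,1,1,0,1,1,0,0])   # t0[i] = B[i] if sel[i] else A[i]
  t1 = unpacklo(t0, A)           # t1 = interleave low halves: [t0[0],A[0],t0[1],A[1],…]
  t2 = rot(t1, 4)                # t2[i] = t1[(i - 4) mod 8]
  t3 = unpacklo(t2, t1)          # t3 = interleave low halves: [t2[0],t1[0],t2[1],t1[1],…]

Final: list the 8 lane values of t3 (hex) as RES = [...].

t0 = [0x10, 0x49, 0xdd, 0xcd, 0x9b, 0x07, 0x15, 0x9c]
t1 = [0x10, 0x92, 0x49, 0xd5, 0xdd, 0x34, 0xcd, 0xcd]
t2 = [0xdd, 0x34, 0xcd, 0xcd, 0x10, 0x92, 0x49, 0xd5]
t3 = [0xdd, 0x10, 0x34, 0x92, 0xcd, 0x49, 0xcd, 0xd5]

RES = [ 0xdd  0x10  0x34  0x92  0xcd  0x49  0xcd  0xd5 ]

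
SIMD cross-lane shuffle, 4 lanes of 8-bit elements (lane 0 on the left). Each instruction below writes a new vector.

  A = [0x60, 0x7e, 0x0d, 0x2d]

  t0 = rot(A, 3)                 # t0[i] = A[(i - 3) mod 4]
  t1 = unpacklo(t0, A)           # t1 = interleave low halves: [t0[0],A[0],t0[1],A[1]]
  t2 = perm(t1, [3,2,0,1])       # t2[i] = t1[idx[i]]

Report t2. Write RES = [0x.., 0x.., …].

t0 = [0x7e, 0x0d, 0x2d, 0x60]
t1 = [0x7e, 0x60, 0x0d, 0x7e]
t2 = [0x7e, 0x0d, 0x7e, 0x60]

RES = [ 0x7e  0x0d  0x7e  0x60 ]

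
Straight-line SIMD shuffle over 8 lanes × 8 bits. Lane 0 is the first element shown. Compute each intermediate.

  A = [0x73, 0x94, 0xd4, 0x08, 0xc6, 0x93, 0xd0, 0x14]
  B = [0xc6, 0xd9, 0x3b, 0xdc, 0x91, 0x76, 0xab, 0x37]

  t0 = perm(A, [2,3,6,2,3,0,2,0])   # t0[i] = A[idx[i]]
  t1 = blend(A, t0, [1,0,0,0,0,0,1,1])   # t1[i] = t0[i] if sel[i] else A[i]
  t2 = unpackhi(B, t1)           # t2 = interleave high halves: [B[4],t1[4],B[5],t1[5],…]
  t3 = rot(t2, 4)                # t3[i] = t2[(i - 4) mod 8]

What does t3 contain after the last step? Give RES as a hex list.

→ t0 |d4|08|d0|d4|08|73|d4|73|
→ t1 |d4|94|d4|08|c6|93|d4|73|
→ t2 |91|c6|76|93|ab|d4|37|73|
→ t3 |ab|d4|37|73|91|c6|76|93|

RES = [ 0xab  0xd4  0x37  0x73  0x91  0xc6  0x76  0x93 ]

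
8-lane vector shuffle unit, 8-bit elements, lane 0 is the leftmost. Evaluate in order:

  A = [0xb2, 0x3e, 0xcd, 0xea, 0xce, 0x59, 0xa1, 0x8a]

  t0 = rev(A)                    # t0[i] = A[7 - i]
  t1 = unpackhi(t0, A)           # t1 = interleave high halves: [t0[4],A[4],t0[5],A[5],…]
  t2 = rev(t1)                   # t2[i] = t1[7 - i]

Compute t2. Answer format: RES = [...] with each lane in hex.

  t0: 8a a1 59 ce ea cd 3e b2
  t1: ea ce cd 59 3e a1 b2 8a
  t2: 8a b2 a1 3e 59 cd ce ea

RES = [0x8a, 0xb2, 0xa1, 0x3e, 0x59, 0xcd, 0xce, 0xea]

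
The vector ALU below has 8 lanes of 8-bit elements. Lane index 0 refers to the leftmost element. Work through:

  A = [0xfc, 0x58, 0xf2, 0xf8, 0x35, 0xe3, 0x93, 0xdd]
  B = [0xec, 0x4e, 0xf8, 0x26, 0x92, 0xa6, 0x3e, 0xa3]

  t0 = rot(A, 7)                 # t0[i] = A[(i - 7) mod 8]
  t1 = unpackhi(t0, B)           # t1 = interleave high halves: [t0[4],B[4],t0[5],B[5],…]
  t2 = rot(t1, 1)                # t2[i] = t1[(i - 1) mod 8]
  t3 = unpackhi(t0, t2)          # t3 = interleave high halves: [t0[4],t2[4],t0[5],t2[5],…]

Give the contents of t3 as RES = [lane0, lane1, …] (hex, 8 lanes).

RES = [0xe3, 0xa6, 0x93, 0xdd, 0xdd, 0x3e, 0xfc, 0xfc]

t0 = [0x58, 0xf2, 0xf8, 0x35, 0xe3, 0x93, 0xdd, 0xfc]
t1 = [0xe3, 0x92, 0x93, 0xa6, 0xdd, 0x3e, 0xfc, 0xa3]
t2 = [0xa3, 0xe3, 0x92, 0x93, 0xa6, 0xdd, 0x3e, 0xfc]
t3 = [0xe3, 0xa6, 0x93, 0xdd, 0xdd, 0x3e, 0xfc, 0xfc]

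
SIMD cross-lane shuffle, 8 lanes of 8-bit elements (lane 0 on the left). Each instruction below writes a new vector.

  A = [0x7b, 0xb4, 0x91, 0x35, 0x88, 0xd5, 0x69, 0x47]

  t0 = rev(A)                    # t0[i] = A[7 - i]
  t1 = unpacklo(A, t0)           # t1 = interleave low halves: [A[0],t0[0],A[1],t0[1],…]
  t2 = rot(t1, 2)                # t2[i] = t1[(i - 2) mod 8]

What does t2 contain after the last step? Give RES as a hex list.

→ t0 |47|69|d5|88|35|91|b4|7b|
→ t1 |7b|47|b4|69|91|d5|35|88|
→ t2 |35|88|7b|47|b4|69|91|d5|

RES = [ 0x35  0x88  0x7b  0x47  0xb4  0x69  0x91  0xd5 ]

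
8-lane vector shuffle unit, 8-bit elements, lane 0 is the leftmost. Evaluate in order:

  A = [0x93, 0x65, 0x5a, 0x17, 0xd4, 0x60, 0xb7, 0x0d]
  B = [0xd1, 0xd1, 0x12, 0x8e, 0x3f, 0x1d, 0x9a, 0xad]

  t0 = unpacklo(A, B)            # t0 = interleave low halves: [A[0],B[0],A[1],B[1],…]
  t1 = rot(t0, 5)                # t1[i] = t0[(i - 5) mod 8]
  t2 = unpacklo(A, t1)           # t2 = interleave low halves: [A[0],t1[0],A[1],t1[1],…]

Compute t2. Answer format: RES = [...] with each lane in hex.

t0 = [0x93, 0xd1, 0x65, 0xd1, 0x5a, 0x12, 0x17, 0x8e]
t1 = [0xd1, 0x5a, 0x12, 0x17, 0x8e, 0x93, 0xd1, 0x65]
t2 = [0x93, 0xd1, 0x65, 0x5a, 0x5a, 0x12, 0x17, 0x17]

RES = [0x93, 0xd1, 0x65, 0x5a, 0x5a, 0x12, 0x17, 0x17]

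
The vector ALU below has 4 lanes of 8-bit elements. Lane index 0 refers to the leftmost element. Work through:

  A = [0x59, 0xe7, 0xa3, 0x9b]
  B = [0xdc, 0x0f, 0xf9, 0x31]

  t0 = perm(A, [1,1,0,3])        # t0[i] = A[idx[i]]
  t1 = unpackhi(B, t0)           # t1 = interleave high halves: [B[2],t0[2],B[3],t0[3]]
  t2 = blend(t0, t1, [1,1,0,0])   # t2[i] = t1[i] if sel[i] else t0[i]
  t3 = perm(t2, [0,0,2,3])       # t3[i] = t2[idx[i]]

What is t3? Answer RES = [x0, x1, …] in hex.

RES = [ 0xf9  0xf9  0x59  0x9b ]

t0 = [0xe7, 0xe7, 0x59, 0x9b]
t1 = [0xf9, 0x59, 0x31, 0x9b]
t2 = [0xf9, 0x59, 0x59, 0x9b]
t3 = [0xf9, 0xf9, 0x59, 0x9b]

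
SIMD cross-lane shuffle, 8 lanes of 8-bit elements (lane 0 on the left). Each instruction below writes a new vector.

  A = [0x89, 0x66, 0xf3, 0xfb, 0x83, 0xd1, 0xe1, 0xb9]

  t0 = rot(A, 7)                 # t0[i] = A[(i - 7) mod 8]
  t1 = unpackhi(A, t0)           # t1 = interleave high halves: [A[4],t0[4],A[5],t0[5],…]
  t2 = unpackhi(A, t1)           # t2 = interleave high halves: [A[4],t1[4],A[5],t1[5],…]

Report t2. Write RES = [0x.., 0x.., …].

RES = [ 0x83  0xe1  0xd1  0xb9  0xe1  0xb9  0xb9  0x89 ]

t0 = [0x66, 0xf3, 0xfb, 0x83, 0xd1, 0xe1, 0xb9, 0x89]
t1 = [0x83, 0xd1, 0xd1, 0xe1, 0xe1, 0xb9, 0xb9, 0x89]
t2 = [0x83, 0xe1, 0xd1, 0xb9, 0xe1, 0xb9, 0xb9, 0x89]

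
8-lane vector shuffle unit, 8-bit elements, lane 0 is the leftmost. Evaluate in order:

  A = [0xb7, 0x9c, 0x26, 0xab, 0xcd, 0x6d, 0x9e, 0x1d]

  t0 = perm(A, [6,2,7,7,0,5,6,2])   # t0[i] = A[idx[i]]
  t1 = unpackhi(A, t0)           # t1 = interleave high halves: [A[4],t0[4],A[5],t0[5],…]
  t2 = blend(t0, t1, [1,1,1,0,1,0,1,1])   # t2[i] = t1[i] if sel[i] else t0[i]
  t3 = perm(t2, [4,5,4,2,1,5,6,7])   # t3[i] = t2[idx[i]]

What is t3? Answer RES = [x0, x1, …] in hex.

RES = [ 0x9e  0x6d  0x9e  0x6d  0xb7  0x6d  0x1d  0x26 ]

  t0: 9e 26 1d 1d b7 6d 9e 26
  t1: cd b7 6d 6d 9e 9e 1d 26
  t2: cd b7 6d 1d 9e 6d 1d 26
  t3: 9e 6d 9e 6d b7 6d 1d 26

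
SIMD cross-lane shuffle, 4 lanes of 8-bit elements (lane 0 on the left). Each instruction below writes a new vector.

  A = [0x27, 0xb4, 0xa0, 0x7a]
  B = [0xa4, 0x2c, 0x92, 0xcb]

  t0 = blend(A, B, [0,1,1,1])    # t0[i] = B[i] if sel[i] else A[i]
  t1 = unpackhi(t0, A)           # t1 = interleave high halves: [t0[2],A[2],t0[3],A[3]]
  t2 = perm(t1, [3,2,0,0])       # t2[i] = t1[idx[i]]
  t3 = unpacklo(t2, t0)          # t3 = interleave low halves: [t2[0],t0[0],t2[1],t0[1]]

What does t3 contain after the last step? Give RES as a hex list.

RES = [ 0x7a  0x27  0xcb  0x2c ]

→ t0 |27|2c|92|cb|
→ t1 |92|a0|cb|7a|
→ t2 |7a|cb|92|92|
→ t3 |7a|27|cb|2c|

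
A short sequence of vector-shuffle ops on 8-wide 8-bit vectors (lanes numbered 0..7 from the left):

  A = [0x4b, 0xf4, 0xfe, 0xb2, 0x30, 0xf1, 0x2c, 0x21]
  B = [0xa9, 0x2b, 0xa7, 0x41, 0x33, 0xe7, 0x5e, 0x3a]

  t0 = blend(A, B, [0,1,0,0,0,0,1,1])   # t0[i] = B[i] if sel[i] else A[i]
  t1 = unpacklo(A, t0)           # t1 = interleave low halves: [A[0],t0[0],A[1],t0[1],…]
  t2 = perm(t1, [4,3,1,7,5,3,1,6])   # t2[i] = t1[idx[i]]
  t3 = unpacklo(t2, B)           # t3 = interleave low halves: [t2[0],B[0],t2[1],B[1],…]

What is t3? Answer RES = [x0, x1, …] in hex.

RES = [ 0xfe  0xa9  0x2b  0x2b  0x4b  0xa7  0xb2  0x41 ]

  t0: 4b 2b fe b2 30 f1 5e 3a
  t1: 4b 4b f4 2b fe fe b2 b2
  t2: fe 2b 4b b2 fe 2b 4b b2
  t3: fe a9 2b 2b 4b a7 b2 41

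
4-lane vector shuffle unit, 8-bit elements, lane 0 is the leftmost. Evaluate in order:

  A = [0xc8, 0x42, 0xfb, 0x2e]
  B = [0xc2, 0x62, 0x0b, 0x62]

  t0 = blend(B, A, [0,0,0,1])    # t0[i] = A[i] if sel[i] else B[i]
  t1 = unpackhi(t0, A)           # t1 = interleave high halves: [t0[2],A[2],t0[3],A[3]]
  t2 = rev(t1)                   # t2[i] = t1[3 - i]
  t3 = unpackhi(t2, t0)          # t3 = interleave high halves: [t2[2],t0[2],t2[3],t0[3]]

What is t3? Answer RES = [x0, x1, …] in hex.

→ t0 |c2|62|0b|2e|
→ t1 |0b|fb|2e|2e|
→ t2 |2e|2e|fb|0b|
→ t3 |fb|0b|0b|2e|

RES = [0xfb, 0x0b, 0x0b, 0x2e]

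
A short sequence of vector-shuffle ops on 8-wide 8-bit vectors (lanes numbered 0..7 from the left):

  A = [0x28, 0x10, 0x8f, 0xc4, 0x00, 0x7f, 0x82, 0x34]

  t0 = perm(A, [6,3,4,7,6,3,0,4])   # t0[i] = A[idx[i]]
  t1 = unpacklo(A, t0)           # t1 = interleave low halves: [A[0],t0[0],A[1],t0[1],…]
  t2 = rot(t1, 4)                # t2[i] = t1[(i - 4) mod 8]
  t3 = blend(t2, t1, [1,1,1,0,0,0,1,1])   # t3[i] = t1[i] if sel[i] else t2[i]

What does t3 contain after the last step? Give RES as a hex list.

RES = [ 0x28  0x82  0x10  0x34  0x28  0x82  0xc4  0x34 ]

  t0: 82 c4 00 34 82 c4 28 00
  t1: 28 82 10 c4 8f 00 c4 34
  t2: 8f 00 c4 34 28 82 10 c4
  t3: 28 82 10 34 28 82 c4 34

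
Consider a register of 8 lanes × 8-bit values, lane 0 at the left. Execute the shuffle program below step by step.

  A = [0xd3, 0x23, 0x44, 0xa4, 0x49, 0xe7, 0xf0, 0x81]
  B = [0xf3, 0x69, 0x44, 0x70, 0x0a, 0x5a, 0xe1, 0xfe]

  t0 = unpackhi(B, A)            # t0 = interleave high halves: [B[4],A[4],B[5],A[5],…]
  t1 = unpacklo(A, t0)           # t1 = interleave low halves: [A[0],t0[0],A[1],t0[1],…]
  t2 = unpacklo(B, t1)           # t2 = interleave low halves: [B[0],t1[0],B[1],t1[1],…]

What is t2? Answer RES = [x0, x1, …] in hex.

RES = [ 0xf3  0xd3  0x69  0x0a  0x44  0x23  0x70  0x49 ]

→ t0 |0a|49|5a|e7|e1|f0|fe|81|
→ t1 |d3|0a|23|49|44|5a|a4|e7|
→ t2 |f3|d3|69|0a|44|23|70|49|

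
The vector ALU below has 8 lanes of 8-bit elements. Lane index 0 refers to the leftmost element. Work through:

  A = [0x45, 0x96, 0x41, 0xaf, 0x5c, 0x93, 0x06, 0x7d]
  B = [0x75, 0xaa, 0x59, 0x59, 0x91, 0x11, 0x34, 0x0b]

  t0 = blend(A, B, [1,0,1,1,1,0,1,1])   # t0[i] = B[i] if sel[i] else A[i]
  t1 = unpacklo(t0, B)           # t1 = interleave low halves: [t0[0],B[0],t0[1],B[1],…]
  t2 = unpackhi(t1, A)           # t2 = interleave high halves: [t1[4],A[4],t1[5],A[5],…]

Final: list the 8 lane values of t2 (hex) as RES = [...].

RES = [ 0x59  0x5c  0x59  0x93  0x59  0x06  0x59  0x7d ]

→ t0 |75|96|59|59|91|93|34|0b|
→ t1 |75|75|96|aa|59|59|59|59|
→ t2 |59|5c|59|93|59|06|59|7d|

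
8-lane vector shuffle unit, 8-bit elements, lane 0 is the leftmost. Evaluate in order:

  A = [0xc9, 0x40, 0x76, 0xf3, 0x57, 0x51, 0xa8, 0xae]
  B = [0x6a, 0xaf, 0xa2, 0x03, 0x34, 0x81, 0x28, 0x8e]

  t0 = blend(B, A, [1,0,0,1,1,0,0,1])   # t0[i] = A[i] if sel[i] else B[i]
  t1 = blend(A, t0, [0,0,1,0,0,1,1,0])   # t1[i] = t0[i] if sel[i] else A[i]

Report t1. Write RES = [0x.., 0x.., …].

RES = [ 0xc9  0x40  0xa2  0xf3  0x57  0x81  0x28  0xae ]

→ t0 |c9|af|a2|f3|57|81|28|ae|
→ t1 |c9|40|a2|f3|57|81|28|ae|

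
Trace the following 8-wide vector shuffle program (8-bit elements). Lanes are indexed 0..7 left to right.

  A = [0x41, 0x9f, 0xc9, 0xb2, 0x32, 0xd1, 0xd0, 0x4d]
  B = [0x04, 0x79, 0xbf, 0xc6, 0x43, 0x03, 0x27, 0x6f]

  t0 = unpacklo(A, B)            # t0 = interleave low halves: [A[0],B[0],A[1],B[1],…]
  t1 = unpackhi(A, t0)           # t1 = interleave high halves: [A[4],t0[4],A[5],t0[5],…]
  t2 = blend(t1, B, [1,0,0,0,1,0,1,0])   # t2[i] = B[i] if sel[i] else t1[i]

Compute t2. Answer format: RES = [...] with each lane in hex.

t0 = [0x41, 0x04, 0x9f, 0x79, 0xc9, 0xbf, 0xb2, 0xc6]
t1 = [0x32, 0xc9, 0xd1, 0xbf, 0xd0, 0xb2, 0x4d, 0xc6]
t2 = [0x04, 0xc9, 0xd1, 0xbf, 0x43, 0xb2, 0x27, 0xc6]

RES = [ 0x04  0xc9  0xd1  0xbf  0x43  0xb2  0x27  0xc6 ]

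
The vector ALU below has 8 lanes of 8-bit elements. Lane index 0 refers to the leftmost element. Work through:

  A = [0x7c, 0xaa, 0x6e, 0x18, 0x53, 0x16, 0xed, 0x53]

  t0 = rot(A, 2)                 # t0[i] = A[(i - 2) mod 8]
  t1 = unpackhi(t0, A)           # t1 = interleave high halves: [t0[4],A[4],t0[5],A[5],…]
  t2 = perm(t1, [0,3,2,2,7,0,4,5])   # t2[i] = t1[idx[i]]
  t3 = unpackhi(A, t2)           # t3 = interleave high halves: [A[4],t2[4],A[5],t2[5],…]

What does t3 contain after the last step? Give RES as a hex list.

RES = [ 0x53  0x53  0x16  0x6e  0xed  0x53  0x53  0xed ]

t0 = [0xed, 0x53, 0x7c, 0xaa, 0x6e, 0x18, 0x53, 0x16]
t1 = [0x6e, 0x53, 0x18, 0x16, 0x53, 0xed, 0x16, 0x53]
t2 = [0x6e, 0x16, 0x18, 0x18, 0x53, 0x6e, 0x53, 0xed]
t3 = [0x53, 0x53, 0x16, 0x6e, 0xed, 0x53, 0x53, 0xed]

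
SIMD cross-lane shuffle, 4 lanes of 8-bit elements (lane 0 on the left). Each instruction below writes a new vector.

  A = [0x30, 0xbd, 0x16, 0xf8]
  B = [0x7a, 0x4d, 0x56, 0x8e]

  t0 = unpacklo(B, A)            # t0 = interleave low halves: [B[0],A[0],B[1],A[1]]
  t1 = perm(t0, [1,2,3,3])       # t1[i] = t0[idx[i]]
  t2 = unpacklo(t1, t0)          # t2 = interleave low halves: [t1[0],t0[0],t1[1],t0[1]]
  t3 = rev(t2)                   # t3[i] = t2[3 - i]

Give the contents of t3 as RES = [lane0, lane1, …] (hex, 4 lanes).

RES = [0x30, 0x4d, 0x7a, 0x30]

t0 = [0x7a, 0x30, 0x4d, 0xbd]
t1 = [0x30, 0x4d, 0xbd, 0xbd]
t2 = [0x30, 0x7a, 0x4d, 0x30]
t3 = [0x30, 0x4d, 0x7a, 0x30]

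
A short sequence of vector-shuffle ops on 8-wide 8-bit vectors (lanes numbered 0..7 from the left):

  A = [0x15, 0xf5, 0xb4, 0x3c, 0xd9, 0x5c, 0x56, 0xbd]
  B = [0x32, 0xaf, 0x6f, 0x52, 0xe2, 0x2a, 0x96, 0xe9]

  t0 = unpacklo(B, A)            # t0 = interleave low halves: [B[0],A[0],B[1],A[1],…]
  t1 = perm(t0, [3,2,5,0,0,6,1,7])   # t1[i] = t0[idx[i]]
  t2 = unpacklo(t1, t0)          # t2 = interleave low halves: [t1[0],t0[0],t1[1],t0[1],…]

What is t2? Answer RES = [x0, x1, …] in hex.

  t0: 32 15 af f5 6f b4 52 3c
  t1: f5 af b4 32 32 52 15 3c
  t2: f5 32 af 15 b4 af 32 f5

RES = [0xf5, 0x32, 0xaf, 0x15, 0xb4, 0xaf, 0x32, 0xf5]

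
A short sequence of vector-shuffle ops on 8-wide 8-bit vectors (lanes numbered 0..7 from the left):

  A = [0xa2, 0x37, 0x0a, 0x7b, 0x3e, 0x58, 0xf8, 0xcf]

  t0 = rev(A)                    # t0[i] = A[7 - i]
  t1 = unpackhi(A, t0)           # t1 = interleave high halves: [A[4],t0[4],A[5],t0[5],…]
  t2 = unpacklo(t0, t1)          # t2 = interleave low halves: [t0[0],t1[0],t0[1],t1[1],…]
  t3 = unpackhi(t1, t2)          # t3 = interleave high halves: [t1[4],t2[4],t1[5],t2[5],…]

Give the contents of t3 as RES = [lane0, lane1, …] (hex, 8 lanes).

RES = [ 0xf8  0x58  0x37  0x58  0xcf  0x3e  0xa2  0x0a ]

→ t0 |cf|f8|58|3e|7b|0a|37|a2|
→ t1 |3e|7b|58|0a|f8|37|cf|a2|
→ t2 |cf|3e|f8|7b|58|58|3e|0a|
→ t3 |f8|58|37|58|cf|3e|a2|0a|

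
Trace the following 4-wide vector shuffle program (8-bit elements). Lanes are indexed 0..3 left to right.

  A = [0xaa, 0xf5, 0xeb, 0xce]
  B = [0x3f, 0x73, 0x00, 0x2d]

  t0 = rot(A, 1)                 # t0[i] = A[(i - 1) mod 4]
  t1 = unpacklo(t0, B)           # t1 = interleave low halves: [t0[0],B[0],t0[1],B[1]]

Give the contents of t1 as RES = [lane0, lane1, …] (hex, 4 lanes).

→ t0 |ce|aa|f5|eb|
→ t1 |ce|3f|aa|73|

RES = [ 0xce  0x3f  0xaa  0x73 ]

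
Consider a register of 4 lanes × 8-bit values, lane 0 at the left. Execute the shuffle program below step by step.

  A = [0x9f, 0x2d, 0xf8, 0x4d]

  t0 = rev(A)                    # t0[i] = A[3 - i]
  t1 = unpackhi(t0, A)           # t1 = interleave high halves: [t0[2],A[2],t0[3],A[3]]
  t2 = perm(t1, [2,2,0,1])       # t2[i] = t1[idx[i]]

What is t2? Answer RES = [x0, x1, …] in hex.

RES = [0x9f, 0x9f, 0x2d, 0xf8]

  t0: 4d f8 2d 9f
  t1: 2d f8 9f 4d
  t2: 9f 9f 2d f8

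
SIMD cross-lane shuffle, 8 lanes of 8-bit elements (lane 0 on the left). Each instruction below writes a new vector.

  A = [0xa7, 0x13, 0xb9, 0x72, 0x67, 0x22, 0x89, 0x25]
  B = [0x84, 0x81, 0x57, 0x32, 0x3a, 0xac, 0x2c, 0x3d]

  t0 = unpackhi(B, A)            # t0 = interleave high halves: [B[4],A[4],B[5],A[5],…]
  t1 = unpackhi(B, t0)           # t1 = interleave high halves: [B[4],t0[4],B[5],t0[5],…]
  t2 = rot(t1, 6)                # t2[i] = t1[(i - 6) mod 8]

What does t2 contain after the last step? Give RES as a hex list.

→ t0 |3a|67|ac|22|2c|89|3d|25|
→ t1 |3a|2c|ac|89|2c|3d|3d|25|
→ t2 |ac|89|2c|3d|3d|25|3a|2c|

RES = [0xac, 0x89, 0x2c, 0x3d, 0x3d, 0x25, 0x3a, 0x2c]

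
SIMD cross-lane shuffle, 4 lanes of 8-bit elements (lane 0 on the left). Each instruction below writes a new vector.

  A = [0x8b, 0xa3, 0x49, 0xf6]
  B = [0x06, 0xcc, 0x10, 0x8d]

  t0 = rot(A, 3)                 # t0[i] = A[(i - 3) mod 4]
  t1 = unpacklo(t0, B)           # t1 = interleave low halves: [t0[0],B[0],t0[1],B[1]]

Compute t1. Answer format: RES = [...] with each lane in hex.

→ t0 |a3|49|f6|8b|
→ t1 |a3|06|49|cc|

RES = [0xa3, 0x06, 0x49, 0xcc]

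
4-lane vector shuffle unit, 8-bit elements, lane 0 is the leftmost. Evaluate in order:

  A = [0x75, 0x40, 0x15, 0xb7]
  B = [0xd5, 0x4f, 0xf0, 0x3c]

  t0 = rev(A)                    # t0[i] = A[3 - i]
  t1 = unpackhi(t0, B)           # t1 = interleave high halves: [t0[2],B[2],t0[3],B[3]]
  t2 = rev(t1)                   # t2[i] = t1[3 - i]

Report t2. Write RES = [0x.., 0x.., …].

→ t0 |b7|15|40|75|
→ t1 |40|f0|75|3c|
→ t2 |3c|75|f0|40|

RES = [ 0x3c  0x75  0xf0  0x40 ]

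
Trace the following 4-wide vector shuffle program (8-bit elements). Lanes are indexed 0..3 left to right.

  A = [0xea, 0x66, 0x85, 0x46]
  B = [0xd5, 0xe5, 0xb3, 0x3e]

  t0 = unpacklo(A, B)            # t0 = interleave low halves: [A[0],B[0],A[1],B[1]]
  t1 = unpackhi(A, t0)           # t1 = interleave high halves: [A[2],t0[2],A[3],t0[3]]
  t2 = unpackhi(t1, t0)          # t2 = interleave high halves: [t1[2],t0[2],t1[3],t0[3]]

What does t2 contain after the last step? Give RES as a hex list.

  t0: ea d5 66 e5
  t1: 85 66 46 e5
  t2: 46 66 e5 e5

RES = [ 0x46  0x66  0xe5  0xe5 ]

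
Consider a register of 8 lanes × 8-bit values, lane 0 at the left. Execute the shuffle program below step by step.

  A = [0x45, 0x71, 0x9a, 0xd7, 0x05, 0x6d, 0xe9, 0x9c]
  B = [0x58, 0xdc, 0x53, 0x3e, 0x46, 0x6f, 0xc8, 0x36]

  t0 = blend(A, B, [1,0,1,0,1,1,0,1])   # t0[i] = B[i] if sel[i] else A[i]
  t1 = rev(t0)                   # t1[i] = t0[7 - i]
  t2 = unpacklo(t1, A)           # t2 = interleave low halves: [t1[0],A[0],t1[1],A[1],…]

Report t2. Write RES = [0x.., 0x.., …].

RES = [ 0x36  0x45  0xe9  0x71  0x6f  0x9a  0x46  0xd7 ]

→ t0 |58|71|53|d7|46|6f|e9|36|
→ t1 |36|e9|6f|46|d7|53|71|58|
→ t2 |36|45|e9|71|6f|9a|46|d7|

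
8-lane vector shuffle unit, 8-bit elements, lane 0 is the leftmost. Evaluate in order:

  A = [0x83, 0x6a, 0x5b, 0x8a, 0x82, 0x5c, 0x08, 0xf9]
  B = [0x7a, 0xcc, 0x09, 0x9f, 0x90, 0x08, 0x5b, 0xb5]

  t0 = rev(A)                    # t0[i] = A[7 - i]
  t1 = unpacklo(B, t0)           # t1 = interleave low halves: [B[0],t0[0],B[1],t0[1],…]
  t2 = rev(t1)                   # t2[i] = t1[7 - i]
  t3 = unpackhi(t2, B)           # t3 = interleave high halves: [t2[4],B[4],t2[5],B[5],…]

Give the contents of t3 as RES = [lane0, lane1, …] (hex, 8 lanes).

t0 = [0xf9, 0x08, 0x5c, 0x82, 0x8a, 0x5b, 0x6a, 0x83]
t1 = [0x7a, 0xf9, 0xcc, 0x08, 0x09, 0x5c, 0x9f, 0x82]
t2 = [0x82, 0x9f, 0x5c, 0x09, 0x08, 0xcc, 0xf9, 0x7a]
t3 = [0x08, 0x90, 0xcc, 0x08, 0xf9, 0x5b, 0x7a, 0xb5]

RES = [0x08, 0x90, 0xcc, 0x08, 0xf9, 0x5b, 0x7a, 0xb5]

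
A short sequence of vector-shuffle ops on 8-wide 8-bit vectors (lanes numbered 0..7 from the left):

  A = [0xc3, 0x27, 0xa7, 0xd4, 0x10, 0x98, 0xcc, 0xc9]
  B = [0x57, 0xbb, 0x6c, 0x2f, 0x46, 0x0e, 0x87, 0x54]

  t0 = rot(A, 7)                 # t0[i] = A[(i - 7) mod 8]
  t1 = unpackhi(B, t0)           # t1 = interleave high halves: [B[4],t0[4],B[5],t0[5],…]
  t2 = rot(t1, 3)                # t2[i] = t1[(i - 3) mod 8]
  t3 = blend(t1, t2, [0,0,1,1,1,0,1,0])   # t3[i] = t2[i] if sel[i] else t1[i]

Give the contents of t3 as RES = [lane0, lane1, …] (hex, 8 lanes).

t0 = [0x27, 0xa7, 0xd4, 0x10, 0x98, 0xcc, 0xc9, 0xc3]
t1 = [0x46, 0x98, 0x0e, 0xcc, 0x87, 0xc9, 0x54, 0xc3]
t2 = [0xc9, 0x54, 0xc3, 0x46, 0x98, 0x0e, 0xcc, 0x87]
t3 = [0x46, 0x98, 0xc3, 0x46, 0x98, 0xc9, 0xcc, 0xc3]

RES = [ 0x46  0x98  0xc3  0x46  0x98  0xc9  0xcc  0xc3 ]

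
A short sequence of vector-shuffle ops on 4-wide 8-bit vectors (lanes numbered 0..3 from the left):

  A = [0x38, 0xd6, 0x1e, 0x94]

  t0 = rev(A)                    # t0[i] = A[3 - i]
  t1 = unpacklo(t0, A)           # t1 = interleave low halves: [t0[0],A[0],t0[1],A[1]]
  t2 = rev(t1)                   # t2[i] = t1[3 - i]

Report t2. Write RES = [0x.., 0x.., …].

t0 = [0x94, 0x1e, 0xd6, 0x38]
t1 = [0x94, 0x38, 0x1e, 0xd6]
t2 = [0xd6, 0x1e, 0x38, 0x94]

RES = [0xd6, 0x1e, 0x38, 0x94]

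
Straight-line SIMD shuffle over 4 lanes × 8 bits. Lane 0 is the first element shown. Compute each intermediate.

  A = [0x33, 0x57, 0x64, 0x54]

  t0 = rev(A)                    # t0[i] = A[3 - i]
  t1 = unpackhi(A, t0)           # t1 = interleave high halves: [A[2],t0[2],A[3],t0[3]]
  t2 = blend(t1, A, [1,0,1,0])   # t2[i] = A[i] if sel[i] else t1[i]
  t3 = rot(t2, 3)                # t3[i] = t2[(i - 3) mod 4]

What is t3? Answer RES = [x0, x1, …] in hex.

  t0: 54 64 57 33
  t1: 64 57 54 33
  t2: 33 57 64 33
  t3: 57 64 33 33

RES = [0x57, 0x64, 0x33, 0x33]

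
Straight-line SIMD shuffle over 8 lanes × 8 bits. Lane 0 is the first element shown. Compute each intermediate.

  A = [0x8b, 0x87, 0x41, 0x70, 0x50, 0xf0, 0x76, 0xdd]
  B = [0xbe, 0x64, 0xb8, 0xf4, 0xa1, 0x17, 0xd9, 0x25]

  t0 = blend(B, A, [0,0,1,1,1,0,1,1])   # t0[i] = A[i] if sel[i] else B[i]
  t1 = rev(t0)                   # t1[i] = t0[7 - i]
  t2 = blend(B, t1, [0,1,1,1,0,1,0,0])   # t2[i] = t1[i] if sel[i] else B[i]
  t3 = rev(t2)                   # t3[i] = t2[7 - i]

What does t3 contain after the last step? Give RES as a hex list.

  t0: be 64 41 70 50 17 76 dd
  t1: dd 76 17 50 70 41 64 be
  t2: be 76 17 50 a1 41 d9 25
  t3: 25 d9 41 a1 50 17 76 be

RES = [0x25, 0xd9, 0x41, 0xa1, 0x50, 0x17, 0x76, 0xbe]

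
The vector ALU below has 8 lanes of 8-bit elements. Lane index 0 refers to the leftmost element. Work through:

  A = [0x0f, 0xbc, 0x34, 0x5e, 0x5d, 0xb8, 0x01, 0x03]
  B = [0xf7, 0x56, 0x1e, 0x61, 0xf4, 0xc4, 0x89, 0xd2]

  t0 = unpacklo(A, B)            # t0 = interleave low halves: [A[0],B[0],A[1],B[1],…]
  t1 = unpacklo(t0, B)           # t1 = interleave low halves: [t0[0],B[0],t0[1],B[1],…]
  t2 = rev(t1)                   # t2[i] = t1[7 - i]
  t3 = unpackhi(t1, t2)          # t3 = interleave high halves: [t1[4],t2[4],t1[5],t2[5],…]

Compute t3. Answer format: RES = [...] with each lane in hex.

RES = [0xbc, 0x56, 0x1e, 0xf7, 0x56, 0xf7, 0x61, 0x0f]

→ t0 |0f|f7|bc|56|34|1e|5e|61|
→ t1 |0f|f7|f7|56|bc|1e|56|61|
→ t2 |61|56|1e|bc|56|f7|f7|0f|
→ t3 |bc|56|1e|f7|56|f7|61|0f|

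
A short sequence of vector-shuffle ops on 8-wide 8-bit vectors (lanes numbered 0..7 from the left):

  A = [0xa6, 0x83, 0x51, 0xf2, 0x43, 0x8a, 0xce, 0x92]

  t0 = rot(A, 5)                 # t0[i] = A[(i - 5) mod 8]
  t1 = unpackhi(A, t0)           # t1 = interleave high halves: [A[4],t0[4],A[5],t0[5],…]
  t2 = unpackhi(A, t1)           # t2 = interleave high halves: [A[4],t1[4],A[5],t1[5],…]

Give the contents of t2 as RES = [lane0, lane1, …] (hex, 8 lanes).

t0 = [0xf2, 0x43, 0x8a, 0xce, 0x92, 0xa6, 0x83, 0x51]
t1 = [0x43, 0x92, 0x8a, 0xa6, 0xce, 0x83, 0x92, 0x51]
t2 = [0x43, 0xce, 0x8a, 0x83, 0xce, 0x92, 0x92, 0x51]

RES = [0x43, 0xce, 0x8a, 0x83, 0xce, 0x92, 0x92, 0x51]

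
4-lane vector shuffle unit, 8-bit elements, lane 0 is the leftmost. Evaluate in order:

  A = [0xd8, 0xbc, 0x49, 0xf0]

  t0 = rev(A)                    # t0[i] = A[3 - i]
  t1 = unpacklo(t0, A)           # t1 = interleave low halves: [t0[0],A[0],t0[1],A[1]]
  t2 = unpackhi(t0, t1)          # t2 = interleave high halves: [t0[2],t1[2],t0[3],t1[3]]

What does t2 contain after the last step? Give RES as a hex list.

  t0: f0 49 bc d8
  t1: f0 d8 49 bc
  t2: bc 49 d8 bc

RES = [0xbc, 0x49, 0xd8, 0xbc]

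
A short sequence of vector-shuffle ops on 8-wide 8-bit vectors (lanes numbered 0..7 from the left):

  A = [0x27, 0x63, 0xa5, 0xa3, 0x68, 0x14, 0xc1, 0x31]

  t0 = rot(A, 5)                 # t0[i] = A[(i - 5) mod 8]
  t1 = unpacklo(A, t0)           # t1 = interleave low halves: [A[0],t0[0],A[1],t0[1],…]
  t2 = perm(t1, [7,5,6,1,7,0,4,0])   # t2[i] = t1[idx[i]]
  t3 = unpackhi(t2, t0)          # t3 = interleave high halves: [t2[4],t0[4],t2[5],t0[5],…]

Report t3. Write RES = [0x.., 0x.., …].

RES = [ 0xc1  0x31  0x27  0x27  0xa5  0x63  0x27  0xa5 ]

  t0: a3 68 14 c1 31 27 63 a5
  t1: 27 a3 63 68 a5 14 a3 c1
  t2: c1 14 a3 a3 c1 27 a5 27
  t3: c1 31 27 27 a5 63 27 a5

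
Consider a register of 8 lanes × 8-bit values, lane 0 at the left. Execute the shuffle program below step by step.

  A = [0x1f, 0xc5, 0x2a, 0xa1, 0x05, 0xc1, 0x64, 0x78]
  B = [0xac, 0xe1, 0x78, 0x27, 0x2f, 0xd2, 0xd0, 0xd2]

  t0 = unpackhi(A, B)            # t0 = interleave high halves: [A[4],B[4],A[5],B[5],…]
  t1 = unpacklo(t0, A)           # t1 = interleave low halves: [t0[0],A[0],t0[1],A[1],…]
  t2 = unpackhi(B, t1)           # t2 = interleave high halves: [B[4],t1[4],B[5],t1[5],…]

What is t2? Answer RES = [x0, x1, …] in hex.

  t0: 05 2f c1 d2 64 d0 78 d2
  t1: 05 1f 2f c5 c1 2a d2 a1
  t2: 2f c1 d2 2a d0 d2 d2 a1

RES = [ 0x2f  0xc1  0xd2  0x2a  0xd0  0xd2  0xd2  0xa1 ]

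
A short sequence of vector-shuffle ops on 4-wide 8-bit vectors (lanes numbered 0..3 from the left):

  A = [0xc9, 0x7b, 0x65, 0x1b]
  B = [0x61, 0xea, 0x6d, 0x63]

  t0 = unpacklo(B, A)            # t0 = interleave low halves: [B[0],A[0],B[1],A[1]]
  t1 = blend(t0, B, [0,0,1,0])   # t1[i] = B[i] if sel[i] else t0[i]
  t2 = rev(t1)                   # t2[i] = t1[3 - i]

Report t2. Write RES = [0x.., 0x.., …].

t0 = [0x61, 0xc9, 0xea, 0x7b]
t1 = [0x61, 0xc9, 0x6d, 0x7b]
t2 = [0x7b, 0x6d, 0xc9, 0x61]

RES = [ 0x7b  0x6d  0xc9  0x61 ]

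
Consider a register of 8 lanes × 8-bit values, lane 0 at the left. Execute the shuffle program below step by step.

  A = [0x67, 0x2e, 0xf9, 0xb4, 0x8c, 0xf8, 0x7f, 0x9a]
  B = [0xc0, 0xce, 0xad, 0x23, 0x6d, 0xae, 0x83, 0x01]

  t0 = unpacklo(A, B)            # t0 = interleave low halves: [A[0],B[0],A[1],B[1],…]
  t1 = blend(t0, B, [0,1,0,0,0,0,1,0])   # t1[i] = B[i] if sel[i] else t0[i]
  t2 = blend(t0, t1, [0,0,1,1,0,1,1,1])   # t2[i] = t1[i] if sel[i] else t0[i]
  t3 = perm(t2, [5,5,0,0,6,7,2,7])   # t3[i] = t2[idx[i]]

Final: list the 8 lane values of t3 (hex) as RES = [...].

RES = [ 0xad  0xad  0x67  0x67  0x83  0x23  0x2e  0x23 ]

  t0: 67 c0 2e ce f9 ad b4 23
  t1: 67 ce 2e ce f9 ad 83 23
  t2: 67 c0 2e ce f9 ad 83 23
  t3: ad ad 67 67 83 23 2e 23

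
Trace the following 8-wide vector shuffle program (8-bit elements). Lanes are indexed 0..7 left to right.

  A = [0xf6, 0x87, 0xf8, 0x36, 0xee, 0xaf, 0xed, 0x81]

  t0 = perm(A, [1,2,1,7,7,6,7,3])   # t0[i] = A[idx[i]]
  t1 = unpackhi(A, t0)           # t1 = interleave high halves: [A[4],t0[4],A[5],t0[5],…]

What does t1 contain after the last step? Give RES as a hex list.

  t0: 87 f8 87 81 81 ed 81 36
  t1: ee 81 af ed ed 81 81 36

RES = [ 0xee  0x81  0xaf  0xed  0xed  0x81  0x81  0x36 ]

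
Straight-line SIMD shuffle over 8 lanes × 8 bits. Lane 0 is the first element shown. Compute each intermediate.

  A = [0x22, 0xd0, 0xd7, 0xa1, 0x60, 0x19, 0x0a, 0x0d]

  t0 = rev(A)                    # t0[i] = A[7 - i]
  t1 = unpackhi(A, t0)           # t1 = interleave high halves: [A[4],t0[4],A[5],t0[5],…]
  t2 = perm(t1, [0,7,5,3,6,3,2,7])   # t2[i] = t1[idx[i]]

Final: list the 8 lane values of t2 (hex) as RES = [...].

RES = [0x60, 0x22, 0xd0, 0xd7, 0x0d, 0xd7, 0x19, 0x22]

t0 = [0x0d, 0x0a, 0x19, 0x60, 0xa1, 0xd7, 0xd0, 0x22]
t1 = [0x60, 0xa1, 0x19, 0xd7, 0x0a, 0xd0, 0x0d, 0x22]
t2 = [0x60, 0x22, 0xd0, 0xd7, 0x0d, 0xd7, 0x19, 0x22]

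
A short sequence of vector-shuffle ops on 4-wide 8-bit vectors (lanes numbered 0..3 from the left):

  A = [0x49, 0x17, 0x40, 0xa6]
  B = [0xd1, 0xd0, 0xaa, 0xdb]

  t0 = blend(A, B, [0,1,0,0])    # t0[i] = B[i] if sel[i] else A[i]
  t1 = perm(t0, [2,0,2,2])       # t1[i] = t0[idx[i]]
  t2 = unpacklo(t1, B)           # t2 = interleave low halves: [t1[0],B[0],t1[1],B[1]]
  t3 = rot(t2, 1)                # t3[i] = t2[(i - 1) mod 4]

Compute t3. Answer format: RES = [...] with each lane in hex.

RES = [ 0xd0  0x40  0xd1  0x49 ]

t0 = [0x49, 0xd0, 0x40, 0xa6]
t1 = [0x40, 0x49, 0x40, 0x40]
t2 = [0x40, 0xd1, 0x49, 0xd0]
t3 = [0xd0, 0x40, 0xd1, 0x49]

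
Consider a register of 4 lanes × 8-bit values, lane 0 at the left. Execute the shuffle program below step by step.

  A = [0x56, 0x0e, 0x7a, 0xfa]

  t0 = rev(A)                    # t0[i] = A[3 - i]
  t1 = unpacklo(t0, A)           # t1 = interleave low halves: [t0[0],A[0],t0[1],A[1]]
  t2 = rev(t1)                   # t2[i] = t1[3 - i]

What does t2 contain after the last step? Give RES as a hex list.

RES = [0x0e, 0x7a, 0x56, 0xfa]

t0 = [0xfa, 0x7a, 0x0e, 0x56]
t1 = [0xfa, 0x56, 0x7a, 0x0e]
t2 = [0x0e, 0x7a, 0x56, 0xfa]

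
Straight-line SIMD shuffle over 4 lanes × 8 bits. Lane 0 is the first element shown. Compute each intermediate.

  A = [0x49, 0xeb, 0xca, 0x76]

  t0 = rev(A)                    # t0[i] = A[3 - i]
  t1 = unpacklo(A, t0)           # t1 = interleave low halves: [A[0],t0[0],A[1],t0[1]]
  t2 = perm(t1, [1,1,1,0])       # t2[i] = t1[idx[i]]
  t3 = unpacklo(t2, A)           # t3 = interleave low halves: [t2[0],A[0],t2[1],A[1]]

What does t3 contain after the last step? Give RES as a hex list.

RES = [ 0x76  0x49  0x76  0xeb ]

  t0: 76 ca eb 49
  t1: 49 76 eb ca
  t2: 76 76 76 49
  t3: 76 49 76 eb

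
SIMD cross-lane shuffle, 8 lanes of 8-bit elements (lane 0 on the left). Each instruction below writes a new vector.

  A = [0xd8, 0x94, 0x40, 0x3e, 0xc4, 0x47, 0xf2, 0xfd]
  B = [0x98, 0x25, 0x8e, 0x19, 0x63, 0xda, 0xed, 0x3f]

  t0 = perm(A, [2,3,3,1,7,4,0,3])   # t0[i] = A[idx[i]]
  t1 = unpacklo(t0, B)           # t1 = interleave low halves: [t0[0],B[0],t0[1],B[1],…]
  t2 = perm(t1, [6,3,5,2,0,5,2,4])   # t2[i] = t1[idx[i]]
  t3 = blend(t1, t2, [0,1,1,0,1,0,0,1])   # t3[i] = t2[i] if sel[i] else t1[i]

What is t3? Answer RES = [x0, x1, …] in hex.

  t0: 40 3e 3e 94 fd c4 d8 3e
  t1: 40 98 3e 25 3e 8e 94 19
  t2: 94 25 8e 3e 40 8e 3e 3e
  t3: 40 25 8e 25 40 8e 94 3e

RES = [ 0x40  0x25  0x8e  0x25  0x40  0x8e  0x94  0x3e ]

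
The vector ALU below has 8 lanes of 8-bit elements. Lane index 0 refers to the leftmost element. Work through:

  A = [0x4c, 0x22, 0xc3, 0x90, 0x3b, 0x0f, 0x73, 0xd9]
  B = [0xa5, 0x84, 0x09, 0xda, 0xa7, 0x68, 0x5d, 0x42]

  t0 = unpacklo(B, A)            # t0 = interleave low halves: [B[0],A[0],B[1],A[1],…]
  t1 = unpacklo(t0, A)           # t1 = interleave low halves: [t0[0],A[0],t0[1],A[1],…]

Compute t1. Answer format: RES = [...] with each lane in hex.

RES = [ 0xa5  0x4c  0x4c  0x22  0x84  0xc3  0x22  0x90 ]

→ t0 |a5|4c|84|22|09|c3|da|90|
→ t1 |a5|4c|4c|22|84|c3|22|90|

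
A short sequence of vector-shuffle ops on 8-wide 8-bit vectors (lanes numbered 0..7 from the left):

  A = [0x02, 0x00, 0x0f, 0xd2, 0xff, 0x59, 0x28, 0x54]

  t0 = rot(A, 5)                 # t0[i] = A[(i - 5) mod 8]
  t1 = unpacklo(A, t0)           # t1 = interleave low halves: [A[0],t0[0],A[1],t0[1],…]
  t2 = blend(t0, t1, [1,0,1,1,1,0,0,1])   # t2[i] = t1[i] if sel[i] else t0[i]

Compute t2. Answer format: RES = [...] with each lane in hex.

RES = [0x02, 0xff, 0x00, 0xff, 0x0f, 0x02, 0x00, 0x28]

→ t0 |d2|ff|59|28|54|02|00|0f|
→ t1 |02|d2|00|ff|0f|59|d2|28|
→ t2 |02|ff|00|ff|0f|02|00|28|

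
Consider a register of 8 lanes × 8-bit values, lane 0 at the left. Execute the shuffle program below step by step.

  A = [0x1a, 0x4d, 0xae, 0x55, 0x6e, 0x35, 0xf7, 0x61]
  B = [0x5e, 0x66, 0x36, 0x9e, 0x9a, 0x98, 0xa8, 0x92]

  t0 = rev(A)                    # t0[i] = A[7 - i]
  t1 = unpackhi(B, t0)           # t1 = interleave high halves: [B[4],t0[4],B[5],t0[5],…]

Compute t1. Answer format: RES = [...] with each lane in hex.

RES = [0x9a, 0x55, 0x98, 0xae, 0xa8, 0x4d, 0x92, 0x1a]

→ t0 |61|f7|35|6e|55|ae|4d|1a|
→ t1 |9a|55|98|ae|a8|4d|92|1a|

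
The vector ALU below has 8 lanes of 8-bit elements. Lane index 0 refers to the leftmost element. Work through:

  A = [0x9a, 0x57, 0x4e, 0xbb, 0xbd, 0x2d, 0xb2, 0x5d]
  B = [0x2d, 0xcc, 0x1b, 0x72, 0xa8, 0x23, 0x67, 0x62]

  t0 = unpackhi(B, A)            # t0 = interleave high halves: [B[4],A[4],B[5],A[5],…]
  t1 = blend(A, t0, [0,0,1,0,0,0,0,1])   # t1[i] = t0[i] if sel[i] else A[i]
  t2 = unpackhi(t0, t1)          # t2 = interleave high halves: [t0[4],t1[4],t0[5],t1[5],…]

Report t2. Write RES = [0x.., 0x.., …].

  t0: a8 bd 23 2d 67 b2 62 5d
  t1: 9a 57 23 bb bd 2d b2 5d
  t2: 67 bd b2 2d 62 b2 5d 5d

RES = [ 0x67  0xbd  0xb2  0x2d  0x62  0xb2  0x5d  0x5d ]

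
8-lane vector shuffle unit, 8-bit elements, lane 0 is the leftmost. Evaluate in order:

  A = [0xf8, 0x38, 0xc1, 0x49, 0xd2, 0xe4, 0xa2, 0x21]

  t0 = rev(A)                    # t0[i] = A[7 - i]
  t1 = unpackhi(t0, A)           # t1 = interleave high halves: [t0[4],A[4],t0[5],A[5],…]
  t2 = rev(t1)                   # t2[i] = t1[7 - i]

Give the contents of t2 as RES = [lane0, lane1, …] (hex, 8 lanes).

RES = [ 0x21  0xf8  0xa2  0x38  0xe4  0xc1  0xd2  0x49 ]

→ t0 |21|a2|e4|d2|49|c1|38|f8|
→ t1 |49|d2|c1|e4|38|a2|f8|21|
→ t2 |21|f8|a2|38|e4|c1|d2|49|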